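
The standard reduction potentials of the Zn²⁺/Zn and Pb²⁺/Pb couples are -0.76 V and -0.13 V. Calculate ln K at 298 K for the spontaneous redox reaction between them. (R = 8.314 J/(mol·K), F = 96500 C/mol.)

ln K = 49.1

E°_cell = -0.13 − (-0.76) = 0.63 V, with n = 2 electrons transferred.
At equilibrium E = 0, so the Nernst equation gives ln K = nFE°/RT = (2)(96500)(0.63)/((8.314)(298)) = 49.08.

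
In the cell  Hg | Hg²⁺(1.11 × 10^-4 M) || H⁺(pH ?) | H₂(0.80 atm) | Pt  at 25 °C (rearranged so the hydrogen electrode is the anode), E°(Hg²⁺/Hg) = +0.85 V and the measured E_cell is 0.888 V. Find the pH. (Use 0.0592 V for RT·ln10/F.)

E°_cell = 0.85 V and n = 2.
log Q = n(E° − E)/0.0592 = 2×(0.85 − 0.888)/0.0592 = -1.284.
With Q = [H⁺]^2 / ([Hg²⁺]·P(H₂)), solving for [H⁺] gives log[H⁺] = -2.668, so pH = 2.67.

pH = 2.67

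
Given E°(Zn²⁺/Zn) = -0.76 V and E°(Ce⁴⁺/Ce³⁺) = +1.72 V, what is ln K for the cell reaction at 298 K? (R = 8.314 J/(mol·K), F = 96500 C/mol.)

E°_cell = +1.72 − (-0.76) = 2.48 V, with n = 2 electrons transferred.
At equilibrium E = 0, so the Nernst equation gives ln K = nFE°/RT = (2)(96500)(2.48)/((8.314)(298)) = 193.19.

ln K = 193.2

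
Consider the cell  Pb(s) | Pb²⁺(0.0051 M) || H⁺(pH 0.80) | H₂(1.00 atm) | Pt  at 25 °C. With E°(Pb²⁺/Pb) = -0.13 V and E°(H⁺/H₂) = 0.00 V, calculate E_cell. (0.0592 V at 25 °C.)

The hydrogen couple is the cathode, so E°_cell = 0.13 V; n = 2.
[H⁺] = 10^(−0.80) = 0.16 M, and Q = [Pb²⁺]·P(H₂) / [H⁺]^2 = 0.203.
E = E° − (0.0592/2) log Q = 0.13 − (0.0592/2)(-0.692) = 0.150 V.

0.15 V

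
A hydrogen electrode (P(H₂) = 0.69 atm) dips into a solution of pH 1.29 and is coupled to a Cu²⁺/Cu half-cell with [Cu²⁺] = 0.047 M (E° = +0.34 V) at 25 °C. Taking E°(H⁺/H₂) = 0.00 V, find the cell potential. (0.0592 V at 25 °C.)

The Cu²⁺/Cu couple is the cathode, so E°_cell = 0.34 V; n = 2.
[H⁺] = 10^(−1.29) = 0.051 M, and Q = [H⁺]^2 / ([Cu²⁺]·P(H₂)) = 0.0811.
E = E° − (0.0592/2) log Q = 0.34 − (0.0592/2)(-1.091) = 0.372 V.

0.37 V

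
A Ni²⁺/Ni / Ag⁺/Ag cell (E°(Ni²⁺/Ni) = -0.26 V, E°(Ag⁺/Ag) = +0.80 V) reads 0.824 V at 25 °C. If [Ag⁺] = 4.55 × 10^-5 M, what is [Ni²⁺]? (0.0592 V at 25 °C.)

0.19 M

From the Nernst equation, log Q = n(E° − E)/0.0592 = 2(1.06 − 0.824)/0.0592 = 7.973, so Q = 9.4 × 10^7.
With Q = [Ni²⁺]/[Ag⁺]^2 and the known concentrations, [Ni²⁺] in the numerator gives [Ni²⁺] = 0.19 M.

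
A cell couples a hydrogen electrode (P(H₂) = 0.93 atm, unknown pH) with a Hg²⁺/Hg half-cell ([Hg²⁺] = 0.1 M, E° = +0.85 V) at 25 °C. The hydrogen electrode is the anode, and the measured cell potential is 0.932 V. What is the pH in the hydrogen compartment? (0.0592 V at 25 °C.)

E°_cell = 0.85 V and n = 2.
log Q = n(E° − E)/0.0592 = 2×(0.85 − 0.932)/0.0592 = -2.770.
With Q = [H⁺]^2 / ([Hg²⁺]·P(H₂)), solving for [H⁺] gives log[H⁺] = -1.901, so pH = 1.90.

pH = 1.90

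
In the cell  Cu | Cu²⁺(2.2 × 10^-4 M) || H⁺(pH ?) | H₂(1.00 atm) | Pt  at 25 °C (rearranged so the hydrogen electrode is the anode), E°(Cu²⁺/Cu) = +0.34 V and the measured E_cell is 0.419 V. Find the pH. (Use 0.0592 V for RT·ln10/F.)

E°_cell = 0.34 V and n = 2.
log Q = n(E° − E)/0.0592 = 2×(0.34 − 0.419)/0.0592 = -2.669.
With Q = [H⁺]^2 / ([Cu²⁺]·P(H₂)), solving for [H⁺] gives log[H⁺] = -3.163, so pH = 3.16.

pH = 3.16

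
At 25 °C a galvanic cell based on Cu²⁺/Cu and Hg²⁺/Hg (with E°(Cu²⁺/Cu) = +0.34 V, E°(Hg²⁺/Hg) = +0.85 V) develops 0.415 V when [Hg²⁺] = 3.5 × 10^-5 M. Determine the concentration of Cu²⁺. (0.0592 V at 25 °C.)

From the Nernst equation, log Q = n(E° − E)/0.0592 = 2(0.51 − 0.415)/0.0592 = 3.209, so Q = 1620.
With Q = [Cu²⁺]/[Hg²⁺] and the known concentrations, [Cu²⁺] in the numerator gives [Cu²⁺] = 0.057 M.

0.057 M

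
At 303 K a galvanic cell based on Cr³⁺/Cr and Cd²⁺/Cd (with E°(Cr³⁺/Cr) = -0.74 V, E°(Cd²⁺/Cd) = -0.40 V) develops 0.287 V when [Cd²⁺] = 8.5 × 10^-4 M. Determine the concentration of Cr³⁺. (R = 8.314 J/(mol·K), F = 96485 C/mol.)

0.011 M

From the Nernst equation, ln Q = nF(E° − E)/RT = 6×96485×(0.34 − 0.287)/(8.314×303) = 12.180, so Q = 1.95 × 10^5.
With Q = [Cr³⁺]^2/[Cd²⁺]^3 and the known concentrations, [Cr³⁺]^2 in the numerator gives [Cr³⁺] = 0.011 M.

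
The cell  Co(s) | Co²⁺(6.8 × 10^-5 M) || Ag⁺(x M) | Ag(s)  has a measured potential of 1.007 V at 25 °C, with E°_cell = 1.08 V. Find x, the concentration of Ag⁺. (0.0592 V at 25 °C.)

From the Nernst equation, log Q = n(E° − E)/0.0592 = 2(1.08 − 1.007)/0.0592 = 2.466, so Q = 293.
With Q = [Co²⁺]/[Ag⁺]^2 and the known concentrations, [Ag⁺]^2 in the denominator gives [Ag⁺] = 4.8 × 10^-4 M.

4.8 × 10^-4 M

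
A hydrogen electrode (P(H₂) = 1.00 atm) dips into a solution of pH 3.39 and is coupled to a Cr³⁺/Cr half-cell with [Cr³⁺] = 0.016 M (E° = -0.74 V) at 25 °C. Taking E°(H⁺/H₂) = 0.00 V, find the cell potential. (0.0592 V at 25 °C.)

0.57 V

The hydrogen couple is the cathode, so E°_cell = 0.74 V; n = 6.
[H⁺] = 10^(−3.39) = 4.1 × 10^-4 M, and Q = [Cr³⁺]^2·P(H₂)^3 / [H⁺]^6 = 5.6 × 10^16.
E = E° − (0.0592/6) log Q = 0.74 − (0.0592/6)(16.748) = 0.575 V.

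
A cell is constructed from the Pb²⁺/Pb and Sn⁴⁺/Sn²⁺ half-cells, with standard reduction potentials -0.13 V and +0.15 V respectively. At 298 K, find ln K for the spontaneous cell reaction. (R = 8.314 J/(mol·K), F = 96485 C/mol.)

E°_cell = +0.15 − (-0.13) = 0.28 V, with n = 2 electrons transferred.
At equilibrium E = 0, so the Nernst equation gives ln K = nFE°/RT = (2)(96485)(0.28)/((8.314)(298)) = 21.81.

ln K = 21.8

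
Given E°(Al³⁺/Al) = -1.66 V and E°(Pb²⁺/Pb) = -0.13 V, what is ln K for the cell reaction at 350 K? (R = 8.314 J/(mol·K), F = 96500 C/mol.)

ln K = 304.4

E°_cell = -0.13 − (-1.66) = 1.53 V, with n = 6 electrons transferred.
At equilibrium E = 0, so the Nernst equation gives ln K = nFE°/RT = (6)(96500)(1.53)/((8.314)(350)) = 304.43.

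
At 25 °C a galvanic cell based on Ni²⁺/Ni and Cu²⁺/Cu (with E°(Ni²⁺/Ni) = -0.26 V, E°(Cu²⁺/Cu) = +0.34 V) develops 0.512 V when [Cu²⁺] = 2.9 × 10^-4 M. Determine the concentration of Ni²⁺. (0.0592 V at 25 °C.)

From the Nernst equation, log Q = n(E° − E)/0.0592 = 2(0.60 − 0.512)/0.0592 = 2.973, so Q = 940.
With Q = [Ni²⁺]/[Cu²⁺] and the known concentrations, [Ni²⁺] in the numerator gives [Ni²⁺] = 0.27 M.

0.27 M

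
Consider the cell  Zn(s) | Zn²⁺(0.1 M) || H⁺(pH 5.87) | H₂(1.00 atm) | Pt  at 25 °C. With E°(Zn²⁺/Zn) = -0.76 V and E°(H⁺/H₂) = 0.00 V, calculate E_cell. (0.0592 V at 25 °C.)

0.44 V

The hydrogen couple is the cathode, so E°_cell = 0.76 V; n = 2.
[H⁺] = 10^(−5.87) = 1.3 × 10^-6 M, and Q = [Zn²⁺]·P(H₂) / [H⁺]^2 = 5.5 × 10^10.
E = E° − (0.0592/2) log Q = 0.76 − (0.0592/2)(10.740) = 0.442 V.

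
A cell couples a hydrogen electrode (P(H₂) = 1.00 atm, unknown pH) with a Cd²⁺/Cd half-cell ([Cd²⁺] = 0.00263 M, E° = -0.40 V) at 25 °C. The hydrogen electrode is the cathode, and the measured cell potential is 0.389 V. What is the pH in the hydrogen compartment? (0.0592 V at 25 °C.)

E°_cell = 0.40 V and n = 2.
log Q = n(E° − E)/0.0592 = 2×(0.40 − 0.389)/0.0592 = 0.372.
With Q = [Cd²⁺]·P(H₂) / [H⁺]^2, solving for [H⁺] gives log[H⁺] = -1.476, so pH = 1.48.

pH = 1.48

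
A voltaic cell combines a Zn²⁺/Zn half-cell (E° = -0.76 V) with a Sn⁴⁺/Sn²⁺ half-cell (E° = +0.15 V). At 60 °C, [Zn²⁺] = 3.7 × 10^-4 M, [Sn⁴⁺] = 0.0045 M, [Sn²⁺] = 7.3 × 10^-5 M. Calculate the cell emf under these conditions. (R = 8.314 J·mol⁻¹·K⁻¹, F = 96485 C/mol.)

The Sn⁴⁺/Sn²⁺ couple has the higher reduction potential and acts as the cathode, so E°_cell = +0.15 − (-0.76) = 0.91 V.
Balancing electrons gives n = 2; the reaction quotient is Q = [Zn²⁺]·[Sn²⁺]/[Sn⁴⁺] = 6 × 10^-6.
E = E° − (RT/nF) ln Q = 0.91 − (8.314×333)/(2×96485) × (-12.023) = 0.910 + 0.172 = 1.082 V.

1.08 V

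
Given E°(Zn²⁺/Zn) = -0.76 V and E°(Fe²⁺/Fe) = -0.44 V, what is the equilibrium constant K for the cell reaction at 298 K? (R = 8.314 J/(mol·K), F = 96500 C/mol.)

E°_cell = -0.44 − (-0.76) = 0.32 V, with n = 2 electrons transferred.
At equilibrium E = 0, so the Nernst equation gives ln K = nFE°/RT = (2)(96500)(0.32)/((8.314)(298)) = 24.93.
K = e^24.93 = 6.7 × 10^10.

6.7 × 10^10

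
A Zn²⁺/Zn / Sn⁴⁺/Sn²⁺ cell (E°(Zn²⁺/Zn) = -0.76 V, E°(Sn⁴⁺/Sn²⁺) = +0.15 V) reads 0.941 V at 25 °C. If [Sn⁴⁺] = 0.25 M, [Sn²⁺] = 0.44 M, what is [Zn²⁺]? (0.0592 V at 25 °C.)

From the Nernst equation, log Q = n(E° − E)/0.0592 = 2(0.91 − 0.941)/0.0592 = -1.047, so Q = 0.0897.
With Q = [Zn²⁺]·[Sn²⁺]/[Sn⁴⁺] and the known concentrations, [Zn²⁺] in the numerator gives [Zn²⁺] = 0.051 M.

0.051 M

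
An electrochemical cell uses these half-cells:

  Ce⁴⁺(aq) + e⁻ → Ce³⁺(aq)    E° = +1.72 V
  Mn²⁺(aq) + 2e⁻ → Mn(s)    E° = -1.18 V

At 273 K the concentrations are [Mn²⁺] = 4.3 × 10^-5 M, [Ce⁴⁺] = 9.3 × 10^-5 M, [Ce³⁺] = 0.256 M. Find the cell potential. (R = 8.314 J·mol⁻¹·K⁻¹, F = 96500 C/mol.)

2.83 V

The Ce⁴⁺/Ce³⁺ couple has the higher reduction potential and acts as the cathode, so E°_cell = +1.72 − (-1.18) = 2.90 V.
Balancing electrons gives n = 2; the reaction quotient is Q = [Mn²⁺]·[Ce³⁺]^2/[Ce⁴⁺]^2 = 326.
E = E° − (RT/nF) ln Q = 2.90 − (8.314×273)/(2×96500) × (5.786) = 2.900 − 0.068 = 2.832 V.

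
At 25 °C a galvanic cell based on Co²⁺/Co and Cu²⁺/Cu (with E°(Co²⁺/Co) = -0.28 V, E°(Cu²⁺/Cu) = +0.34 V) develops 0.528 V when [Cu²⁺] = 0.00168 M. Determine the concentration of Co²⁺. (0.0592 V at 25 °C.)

2.2 M

From the Nernst equation, log Q = n(E° − E)/0.0592 = 2(0.62 − 0.528)/0.0592 = 3.108, so Q = 1280.
With Q = [Co²⁺]/[Cu²⁺] and the known concentrations, [Co²⁺] in the numerator gives [Co²⁺] = 2.2 M.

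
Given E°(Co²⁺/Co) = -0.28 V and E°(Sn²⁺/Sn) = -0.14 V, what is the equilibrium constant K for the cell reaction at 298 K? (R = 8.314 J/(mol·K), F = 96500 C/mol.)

E°_cell = -0.14 − (-0.28) = 0.14 V, with n = 2 electrons transferred.
At equilibrium E = 0, so the Nernst equation gives ln K = nFE°/RT = (2)(96500)(0.14)/((8.314)(298)) = 10.91.
K = e^10.91 = 5.4 × 10^4.

5.4 × 10^4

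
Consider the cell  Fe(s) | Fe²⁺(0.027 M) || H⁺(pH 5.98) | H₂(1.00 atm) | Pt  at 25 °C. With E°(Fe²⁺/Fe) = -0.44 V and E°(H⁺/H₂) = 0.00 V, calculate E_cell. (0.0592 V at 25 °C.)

The hydrogen couple is the cathode, so E°_cell = 0.44 V; n = 2.
[H⁺] = 10^(−5.98) = 1 × 10^-6 M, and Q = [Fe²⁺]·P(H₂) / [H⁺]^2 = 2.46 × 10^10.
E = E° − (0.0592/2) log Q = 0.44 − (0.0592/2)(10.391) = 0.132 V.

0.13 V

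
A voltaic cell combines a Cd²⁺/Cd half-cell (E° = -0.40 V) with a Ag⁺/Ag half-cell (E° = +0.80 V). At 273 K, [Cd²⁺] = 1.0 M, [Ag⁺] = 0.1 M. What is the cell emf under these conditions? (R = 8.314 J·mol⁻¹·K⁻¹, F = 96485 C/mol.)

The Ag⁺/Ag couple has the higher reduction potential and acts as the cathode, so E°_cell = +0.80 − (-0.40) = 1.20 V.
Balancing electrons gives n = 2; the reaction quotient is Q = [Cd²⁺]/[Ag⁺]^2 = 100.
E = E° − (RT/nF) ln Q = 1.20 − (8.314×273)/(2×96485) × (4.605) = 1.200 − 0.054 = 1.146 V.

1.15 V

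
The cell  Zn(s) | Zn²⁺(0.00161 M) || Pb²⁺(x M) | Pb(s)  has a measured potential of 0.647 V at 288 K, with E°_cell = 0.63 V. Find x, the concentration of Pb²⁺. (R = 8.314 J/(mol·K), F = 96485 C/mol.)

0.0063 M

From the Nernst equation, ln Q = nF(E° − E)/RT = 2×96485×(0.63 − 0.647)/(8.314×288) = -1.370, so Q = 0.254.
With Q = [Zn²⁺]/[Pb²⁺] and the known concentrations, [Pb²⁺] in the denominator gives [Pb²⁺] = 0.0063 M.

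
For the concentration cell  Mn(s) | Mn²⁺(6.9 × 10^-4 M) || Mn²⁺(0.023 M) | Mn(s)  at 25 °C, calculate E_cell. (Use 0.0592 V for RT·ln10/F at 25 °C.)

Both half-cells are Mn²⁺/Mn, so E°_cell = 0. The concentrated side is the cathode; the cell reaction moves Mn²⁺ from high to low concentration with n = 2.
Q = [Mn²⁺]_dilute/[Mn²⁺]_conc = 6.9 × 10^-4/0.023 = 0.0300.
E = 0 − (0.0592/2) log Q = −(0.0592/2)(-1.523) = 0.0451 V.

0.045 V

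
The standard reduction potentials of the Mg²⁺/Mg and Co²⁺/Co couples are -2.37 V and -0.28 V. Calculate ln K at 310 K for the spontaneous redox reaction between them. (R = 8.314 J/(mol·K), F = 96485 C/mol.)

E°_cell = -0.28 − (-2.37) = 2.09 V, with n = 2 electrons transferred.
At equilibrium E = 0, so the Nernst equation gives ln K = nFE°/RT = (2)(96485)(2.09)/((8.314)(310)) = 156.48.

ln K = 156.5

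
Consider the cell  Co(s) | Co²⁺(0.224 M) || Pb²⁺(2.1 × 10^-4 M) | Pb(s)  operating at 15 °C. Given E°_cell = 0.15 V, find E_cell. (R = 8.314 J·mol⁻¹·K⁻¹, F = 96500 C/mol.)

Balancing electrons gives n = 2; the reaction quotient is Q = [Co²⁺]/[Pb²⁺] = 1070.
E = E° − (RT/nF) ln Q = 0.15 − (8.314×288)/(2×96500) × (6.972) = 0.150 − 0.086 = 0.064 V.

0.064 V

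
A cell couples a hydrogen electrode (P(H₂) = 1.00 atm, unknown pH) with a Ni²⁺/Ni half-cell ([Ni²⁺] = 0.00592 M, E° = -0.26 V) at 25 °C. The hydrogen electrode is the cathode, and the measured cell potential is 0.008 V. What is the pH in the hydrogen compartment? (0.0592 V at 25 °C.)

E°_cell = 0.26 V and n = 2.
log Q = n(E° − E)/0.0592 = 2×(0.26 − 0.008)/0.0592 = 8.514.
With Q = [Ni²⁺]·P(H₂) / [H⁺]^2, solving for [H⁺] gives log[H⁺] = -5.371, so pH = 5.37.

pH = 5.37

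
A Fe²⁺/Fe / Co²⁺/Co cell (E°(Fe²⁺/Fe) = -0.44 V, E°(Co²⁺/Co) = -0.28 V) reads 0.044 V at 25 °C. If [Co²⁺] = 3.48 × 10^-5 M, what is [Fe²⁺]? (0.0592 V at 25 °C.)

0.29 M

From the Nernst equation, log Q = n(E° − E)/0.0592 = 2(0.16 − 0.044)/0.0592 = 3.919, so Q = 8300.
With Q = [Fe²⁺]/[Co²⁺] and the known concentrations, [Fe²⁺] in the numerator gives [Fe²⁺] = 0.29 M.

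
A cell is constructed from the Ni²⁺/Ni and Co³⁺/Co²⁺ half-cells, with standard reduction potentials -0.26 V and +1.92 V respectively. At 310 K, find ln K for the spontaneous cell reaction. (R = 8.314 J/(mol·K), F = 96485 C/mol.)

E°_cell = +1.92 − (-0.26) = 2.18 V, with n = 2 electrons transferred.
At equilibrium E = 0, so the Nernst equation gives ln K = nFE°/RT = (2)(96485)(2.18)/((8.314)(310)) = 163.22.

ln K = 163.2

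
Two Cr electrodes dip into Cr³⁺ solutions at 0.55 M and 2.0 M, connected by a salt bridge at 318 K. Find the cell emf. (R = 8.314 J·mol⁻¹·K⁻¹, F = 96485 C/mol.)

Both half-cells are Cr³⁺/Cr, so E°_cell = 0. The concentrated side is the cathode; the cell reaction moves Cr³⁺ from high to low concentration with n = 3.
Q = [Cr³⁺]_dilute/[Cr³⁺]_conc = 0.55/2.0 = 0.275.
E = 0 − (RT/nF) ln Q = −((8.314×318)/(3×96485))(-1.291) = 0.0118 V.

0.012 V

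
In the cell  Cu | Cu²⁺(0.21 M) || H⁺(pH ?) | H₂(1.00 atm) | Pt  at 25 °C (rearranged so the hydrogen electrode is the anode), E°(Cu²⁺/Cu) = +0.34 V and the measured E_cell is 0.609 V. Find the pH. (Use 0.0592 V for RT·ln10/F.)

pH = 4.88

E°_cell = 0.34 V and n = 2.
log Q = n(E° − E)/0.0592 = 2×(0.34 − 0.609)/0.0592 = -9.088.
With Q = [H⁺]^2 / ([Cu²⁺]·P(H₂)), solving for [H⁺] gives log[H⁺] = -4.883, so pH = 4.88.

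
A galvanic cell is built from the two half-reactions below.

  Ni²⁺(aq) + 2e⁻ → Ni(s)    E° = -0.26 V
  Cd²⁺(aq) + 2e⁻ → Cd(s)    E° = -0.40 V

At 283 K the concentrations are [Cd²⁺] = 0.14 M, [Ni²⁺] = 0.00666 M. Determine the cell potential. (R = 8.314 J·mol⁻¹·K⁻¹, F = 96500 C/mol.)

0.103 V

The Ni²⁺/Ni couple has the higher reduction potential and acts as the cathode, so E°_cell = -0.26 − (-0.40) = 0.14 V.
Balancing electrons gives n = 2; the reaction quotient is Q = [Cd²⁺]/[Ni²⁺] = 21.0.
E = E° − (RT/nF) ln Q = 0.14 − (8.314×283)/(2×96500) × (3.046) = 0.140 − 0.037 = 0.103 V.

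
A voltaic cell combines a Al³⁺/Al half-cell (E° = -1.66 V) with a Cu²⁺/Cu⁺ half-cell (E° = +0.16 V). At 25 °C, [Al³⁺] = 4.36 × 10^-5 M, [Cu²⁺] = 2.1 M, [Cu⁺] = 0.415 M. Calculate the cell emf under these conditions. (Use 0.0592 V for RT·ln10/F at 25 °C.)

The Cu²⁺/Cu⁺ couple has the higher reduction potential and acts as the cathode, so E°_cell = +0.16 − (-1.66) = 1.82 V.
Balancing electrons gives n = 3; the reaction quotient is Q = [Al³⁺]·[Cu⁺]^3/[Cu²⁺]^3 = 3.36 × 10^-7.
At 25 °C, E = E° − (0.0592/n) log Q = 1.82 − (0.0592/3)(-6.473) = 1.820 + 0.128 = 1.948 V.

1.95 V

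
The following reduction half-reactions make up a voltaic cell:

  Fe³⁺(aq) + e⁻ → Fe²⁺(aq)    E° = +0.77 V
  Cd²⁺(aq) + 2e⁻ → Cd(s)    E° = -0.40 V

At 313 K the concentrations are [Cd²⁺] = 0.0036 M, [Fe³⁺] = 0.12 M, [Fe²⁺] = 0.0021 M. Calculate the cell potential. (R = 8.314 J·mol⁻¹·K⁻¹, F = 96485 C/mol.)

1.35 V

The Fe³⁺/Fe²⁺ couple has the higher reduction potential and acts as the cathode, so E°_cell = +0.77 − (-0.40) = 1.17 V.
Balancing electrons gives n = 2; the reaction quotient is Q = [Cd²⁺]·[Fe²⁺]^2/[Fe³⁺]^2 = 1.1 × 10^-6.
E = E° − (RT/nF) ln Q = 1.17 − (8.314×313)/(2×96485) × (-13.718) = 1.170 + 0.185 = 1.355 V.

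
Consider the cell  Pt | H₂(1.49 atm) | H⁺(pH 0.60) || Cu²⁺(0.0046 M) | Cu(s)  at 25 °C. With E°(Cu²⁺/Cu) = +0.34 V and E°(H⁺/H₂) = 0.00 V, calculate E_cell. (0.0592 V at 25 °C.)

The Cu²⁺/Cu couple is the cathode, so E°_cell = 0.34 V; n = 2.
[H⁺] = 10^(−0.60) = 0.25 M, and Q = [H⁺]^2 / ([Cu²⁺]·P(H₂)) = 9.21.
E = E° − (0.0592/2) log Q = 0.34 − (0.0592/2)(0.964) = 0.311 V.

0.31 V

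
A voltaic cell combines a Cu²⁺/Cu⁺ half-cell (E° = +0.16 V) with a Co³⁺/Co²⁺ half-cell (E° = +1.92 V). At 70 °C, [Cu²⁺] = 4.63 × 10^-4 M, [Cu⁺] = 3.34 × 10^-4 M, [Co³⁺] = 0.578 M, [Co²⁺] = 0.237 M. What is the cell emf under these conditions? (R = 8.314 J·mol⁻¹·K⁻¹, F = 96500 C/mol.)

The Co³⁺/Co²⁺ couple has the higher reduction potential and acts as the cathode, so E°_cell = +1.92 − (+0.16) = 1.76 V.
Balancing electrons gives n = 1; the reaction quotient is Q = [Cu²⁺]·[Co²⁺]/([Cu⁺]·[Co³⁺]) = 0.568.
E = E° − (RT/nF) ln Q = 1.76 − (8.314×343)/(1×96500) × (-0.565) = 1.760 + 0.017 = 1.777 V.

1.78 V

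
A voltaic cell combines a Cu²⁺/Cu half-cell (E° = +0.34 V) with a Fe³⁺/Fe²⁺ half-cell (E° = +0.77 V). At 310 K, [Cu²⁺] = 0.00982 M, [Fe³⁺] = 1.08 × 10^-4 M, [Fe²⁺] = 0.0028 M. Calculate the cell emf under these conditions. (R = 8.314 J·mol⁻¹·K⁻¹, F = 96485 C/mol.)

0.405 V

The Fe³⁺/Fe²⁺ couple has the higher reduction potential and acts as the cathode, so E°_cell = +0.77 − (+0.34) = 0.43 V.
Balancing electrons gives n = 2; the reaction quotient is Q = [Cu²⁺]·[Fe²⁺]^2/[Fe³⁺]^2 = 6.60.
E = E° − (RT/nF) ln Q = 0.43 − (8.314×310)/(2×96485) × (1.887) = 0.430 − 0.025 = 0.405 V.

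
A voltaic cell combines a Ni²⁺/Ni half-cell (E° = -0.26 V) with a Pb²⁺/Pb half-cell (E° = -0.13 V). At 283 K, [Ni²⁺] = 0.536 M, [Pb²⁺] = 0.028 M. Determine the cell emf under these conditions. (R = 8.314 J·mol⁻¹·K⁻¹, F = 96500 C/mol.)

0.094 V

The Pb²⁺/Pb couple has the higher reduction potential and acts as the cathode, so E°_cell = -0.13 − (-0.26) = 0.13 V.
Balancing electrons gives n = 2; the reaction quotient is Q = [Ni²⁺]/[Pb²⁺] = 19.1.
E = E° − (RT/nF) ln Q = 0.13 − (8.314×283)/(2×96500) × (2.952) = 0.130 − 0.036 = 0.094 V.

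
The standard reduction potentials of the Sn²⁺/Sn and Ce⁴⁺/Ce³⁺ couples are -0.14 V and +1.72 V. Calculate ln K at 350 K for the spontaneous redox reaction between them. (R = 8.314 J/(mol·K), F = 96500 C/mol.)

ln K = 123.4

E°_cell = +1.72 − (-0.14) = 1.86 V, with n = 2 electrons transferred.
At equilibrium E = 0, so the Nernst equation gives ln K = nFE°/RT = (2)(96500)(1.86)/((8.314)(350)) = 123.37.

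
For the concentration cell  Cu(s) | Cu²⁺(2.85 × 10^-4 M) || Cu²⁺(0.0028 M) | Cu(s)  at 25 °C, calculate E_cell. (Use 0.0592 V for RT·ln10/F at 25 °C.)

Both half-cells are Cu²⁺/Cu, so E°_cell = 0. The concentrated side is the cathode; the cell reaction moves Cu²⁺ from high to low concentration with n = 2.
Q = [Cu²⁺]_dilute/[Cu²⁺]_conc = 2.85 × 10^-4/0.0028 = 0.102.
E = 0 − (0.0592/2) log Q = −(0.0592/2)(-0.992) = 0.0294 V.

0.029 V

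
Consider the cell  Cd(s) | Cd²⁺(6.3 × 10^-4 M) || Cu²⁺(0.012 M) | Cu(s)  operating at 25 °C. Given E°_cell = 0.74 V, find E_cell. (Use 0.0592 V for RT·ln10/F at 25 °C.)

0.778 V

Balancing electrons gives n = 2; the reaction quotient is Q = [Cd²⁺]/[Cu²⁺] = 0.0525.
At 25 °C, E = E° − (0.0592/n) log Q = 0.74 − (0.0592/2)(-1.280) = 0.740 + 0.038 = 0.778 V.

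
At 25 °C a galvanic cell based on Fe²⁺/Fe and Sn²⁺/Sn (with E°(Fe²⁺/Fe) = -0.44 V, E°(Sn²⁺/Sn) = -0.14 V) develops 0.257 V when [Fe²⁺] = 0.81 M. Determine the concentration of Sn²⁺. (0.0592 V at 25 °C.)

From the Nernst equation, log Q = n(E° − E)/0.0592 = 2(0.30 − 0.257)/0.0592 = 1.453, so Q = 28.4.
With Q = [Fe²⁺]/[Sn²⁺] and the known concentrations, [Sn²⁺] in the denominator gives [Sn²⁺] = 0.029 M.

0.029 M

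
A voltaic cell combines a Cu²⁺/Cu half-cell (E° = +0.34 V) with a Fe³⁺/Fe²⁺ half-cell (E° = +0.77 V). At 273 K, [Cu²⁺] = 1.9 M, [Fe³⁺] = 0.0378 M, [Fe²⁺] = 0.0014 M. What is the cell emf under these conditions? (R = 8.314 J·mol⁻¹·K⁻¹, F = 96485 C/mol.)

The Fe³⁺/Fe²⁺ couple has the higher reduction potential and acts as the cathode, so E°_cell = +0.77 − (+0.34) = 0.43 V.
Balancing electrons gives n = 2; the reaction quotient is Q = [Cu²⁺]·[Fe²⁺]^2/[Fe³⁺]^2 = 0.00261.
E = E° − (RT/nF) ln Q = 0.43 − (8.314×273)/(2×96485) × (-5.950) = 0.430 + 0.070 = 0.500 V.

0.500 V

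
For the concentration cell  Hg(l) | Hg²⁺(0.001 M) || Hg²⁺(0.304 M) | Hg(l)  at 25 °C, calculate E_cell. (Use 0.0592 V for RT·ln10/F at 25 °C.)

Both half-cells are Hg²⁺/Hg, so E°_cell = 0. The concentrated side is the cathode; the cell reaction moves Hg²⁺ from high to low concentration with n = 2.
Q = [Hg²⁺]_dilute/[Hg²⁺]_conc = 0.001/0.304 = 0.00329.
E = 0 − (0.0592/2) log Q = −(0.0592/2)(-2.483) = 0.0735 V.

0.073 V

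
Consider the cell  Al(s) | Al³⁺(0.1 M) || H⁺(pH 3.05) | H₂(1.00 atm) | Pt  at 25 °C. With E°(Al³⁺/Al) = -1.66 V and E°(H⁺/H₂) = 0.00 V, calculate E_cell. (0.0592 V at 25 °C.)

1.50 V

The hydrogen couple is the cathode, so E°_cell = 1.66 V; n = 6.
[H⁺] = 10^(−3.05) = 8.9 × 10^-4 M, and Q = [Al³⁺]^2·P(H₂)^3 / [H⁺]^6 = 2 × 10^16.
E = E° − (0.0592/6) log Q = 1.66 − (0.0592/6)(16.300) = 1.499 V.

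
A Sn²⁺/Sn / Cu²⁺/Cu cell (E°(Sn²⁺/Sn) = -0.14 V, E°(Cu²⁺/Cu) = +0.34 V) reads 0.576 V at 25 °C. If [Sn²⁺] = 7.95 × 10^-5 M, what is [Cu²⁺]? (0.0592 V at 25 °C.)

From the Nernst equation, log Q = n(E° − E)/0.0592 = 2(0.48 − 0.576)/0.0592 = -3.243, so Q = 5.71 × 10^-4.
With Q = [Sn²⁺]/[Cu²⁺] and the known concentrations, [Cu²⁺] in the denominator gives [Cu²⁺] = 0.14 M.

0.14 M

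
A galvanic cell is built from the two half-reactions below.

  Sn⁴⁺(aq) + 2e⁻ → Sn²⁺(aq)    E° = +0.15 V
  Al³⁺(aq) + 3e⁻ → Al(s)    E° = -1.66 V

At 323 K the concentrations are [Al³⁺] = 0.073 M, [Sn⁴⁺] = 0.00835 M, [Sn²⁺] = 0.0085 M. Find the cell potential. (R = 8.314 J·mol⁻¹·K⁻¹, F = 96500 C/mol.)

1.83 V

The Sn⁴⁺/Sn²⁺ couple has the higher reduction potential and acts as the cathode, so E°_cell = +0.15 − (-1.66) = 1.81 V.
Balancing electrons gives n = 6; the reaction quotient is Q = [Al³⁺]^2·[Sn²⁺]^3/[Sn⁴⁺]^3 = 0.00562.
E = E° − (RT/nF) ln Q = 1.81 − (8.314×323)/(6×96500) × (-5.181) = 1.810 + 0.024 = 1.834 V.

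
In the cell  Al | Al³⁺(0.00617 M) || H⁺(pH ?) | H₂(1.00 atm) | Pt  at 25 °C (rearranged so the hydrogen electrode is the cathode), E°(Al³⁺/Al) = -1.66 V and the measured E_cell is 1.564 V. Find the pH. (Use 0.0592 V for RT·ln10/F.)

pH = 2.36

E°_cell = 1.66 V and n = 6.
log Q = n(E° − E)/0.0592 = 6×(1.66 − 1.564)/0.0592 = 9.730.
With Q = [Al³⁺]^2·P(H₂)^3 / [H⁺]^6, solving for [H⁺] gives log[H⁺] = -2.358, so pH = 2.36.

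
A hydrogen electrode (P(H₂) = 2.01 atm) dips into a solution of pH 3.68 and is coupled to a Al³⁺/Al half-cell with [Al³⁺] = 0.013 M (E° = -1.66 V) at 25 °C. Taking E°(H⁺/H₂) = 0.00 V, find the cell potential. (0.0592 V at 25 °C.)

The hydrogen couple is the cathode, so E°_cell = 1.66 V; n = 6.
[H⁺] = 10^(−3.68) = 2.1 × 10^-4 M, and Q = [Al³⁺]^2·P(H₂)^3 / [H⁺]^6 = 1.65 × 10^19.
E = E° − (0.0592/6) log Q = 1.66 − (0.0592/6)(19.217) = 1.470 V.

1.47 V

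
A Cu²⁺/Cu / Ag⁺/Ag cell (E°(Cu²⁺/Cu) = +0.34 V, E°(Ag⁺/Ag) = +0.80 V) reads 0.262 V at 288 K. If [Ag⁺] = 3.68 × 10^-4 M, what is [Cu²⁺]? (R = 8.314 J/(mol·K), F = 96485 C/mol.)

From the Nernst equation, ln Q = nF(E° − E)/RT = 2×96485×(0.46 − 0.262)/(8.314×288) = 15.957, so Q = 8.51 × 10^6.
With Q = [Cu²⁺]/[Ag⁺]^2 and the known concentrations, [Cu²⁺] in the numerator gives [Cu²⁺] = 1.2 M.

1.2 M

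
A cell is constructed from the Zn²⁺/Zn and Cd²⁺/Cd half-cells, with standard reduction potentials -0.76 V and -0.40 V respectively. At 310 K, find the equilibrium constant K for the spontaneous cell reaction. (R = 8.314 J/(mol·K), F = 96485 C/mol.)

E°_cell = -0.40 − (-0.76) = 0.36 V, with n = 2 electrons transferred.
At equilibrium E = 0, so the Nernst equation gives ln K = nFE°/RT = (2)(96485)(0.36)/((8.314)(310)) = 26.95.
K = e^26.95 = 5.1 × 10^11.

5.1 × 10^11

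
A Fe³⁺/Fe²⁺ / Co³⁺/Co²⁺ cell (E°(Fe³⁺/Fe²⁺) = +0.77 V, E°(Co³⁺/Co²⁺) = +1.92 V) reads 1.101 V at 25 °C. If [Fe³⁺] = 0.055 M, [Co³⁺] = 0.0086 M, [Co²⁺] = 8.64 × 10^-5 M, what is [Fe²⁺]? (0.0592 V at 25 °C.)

8.2 × 10^-5 M

From the Nernst equation, log Q = n(E° − E)/0.0592 = 1(1.15 − 1.101)/0.0592 = 0.828, so Q = 6.73.
With Q = [Fe³⁺]·[Co²⁺]/([Fe²⁺]·[Co³⁺]) and the known concentrations, [Fe²⁺] in the denominator gives [Fe²⁺] = 8.2 × 10^-5 M.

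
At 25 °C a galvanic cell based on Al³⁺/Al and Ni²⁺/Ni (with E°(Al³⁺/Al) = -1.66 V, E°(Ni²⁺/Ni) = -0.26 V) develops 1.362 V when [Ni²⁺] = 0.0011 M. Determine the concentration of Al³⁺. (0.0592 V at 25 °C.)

From the Nernst equation, log Q = n(E° − E)/0.0592 = 6(1.40 − 1.362)/0.0592 = 3.851, so Q = 7100.
With Q = [Al³⁺]^2/[Ni²⁺]^3 and the known concentrations, [Al³⁺]^2 in the numerator gives [Al³⁺] = 0.0031 M.

0.0031 M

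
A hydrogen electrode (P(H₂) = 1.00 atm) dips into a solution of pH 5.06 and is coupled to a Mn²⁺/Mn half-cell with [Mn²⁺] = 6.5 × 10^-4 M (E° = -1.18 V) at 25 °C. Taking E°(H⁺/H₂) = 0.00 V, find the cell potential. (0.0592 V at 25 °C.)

0.97 V

The hydrogen couple is the cathode, so E°_cell = 1.18 V; n = 2.
[H⁺] = 10^(−5.06) = 8.7 × 10^-6 M, and Q = [Mn²⁺]·P(H₂) / [H⁺]^2 = 8.57 × 10^6.
E = E° − (0.0592/2) log Q = 1.18 − (0.0592/2)(6.933) = 0.975 V.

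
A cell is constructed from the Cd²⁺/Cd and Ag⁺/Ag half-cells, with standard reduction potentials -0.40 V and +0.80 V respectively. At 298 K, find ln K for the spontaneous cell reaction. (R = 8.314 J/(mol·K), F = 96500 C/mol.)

ln K = 93.5

E°_cell = +0.80 − (-0.40) = 1.20 V, with n = 2 electrons transferred.
At equilibrium E = 0, so the Nernst equation gives ln K = nFE°/RT = (2)(96500)(1.20)/((8.314)(298)) = 93.48.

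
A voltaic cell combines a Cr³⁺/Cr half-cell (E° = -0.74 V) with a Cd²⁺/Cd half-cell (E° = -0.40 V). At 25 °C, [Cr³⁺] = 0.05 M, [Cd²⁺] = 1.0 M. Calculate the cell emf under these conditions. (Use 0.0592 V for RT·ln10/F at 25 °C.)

The Cd²⁺/Cd couple has the higher reduction potential and acts as the cathode, so E°_cell = -0.40 − (-0.74) = 0.34 V.
Balancing electrons gives n = 6; the reaction quotient is Q = [Cr³⁺]^2/[Cd²⁺]^3 = 0.00250.
At 25 °C, E = E° − (0.0592/n) log Q = 0.34 − (0.0592/6)(-2.602) = 0.340 + 0.026 = 0.366 V.

0.366 V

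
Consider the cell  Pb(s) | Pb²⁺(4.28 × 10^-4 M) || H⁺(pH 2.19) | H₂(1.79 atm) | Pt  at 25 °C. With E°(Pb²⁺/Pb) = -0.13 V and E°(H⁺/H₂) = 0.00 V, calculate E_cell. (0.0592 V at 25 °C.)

0.093 V

The hydrogen couple is the cathode, so E°_cell = 0.13 V; n = 2.
[H⁺] = 10^(−2.19) = 0.0065 M, and Q = [Pb²⁺]·P(H₂) / [H⁺]^2 = 18.4.
E = E° − (0.0592/2) log Q = 0.13 − (0.0592/2)(1.264) = 0.093 V.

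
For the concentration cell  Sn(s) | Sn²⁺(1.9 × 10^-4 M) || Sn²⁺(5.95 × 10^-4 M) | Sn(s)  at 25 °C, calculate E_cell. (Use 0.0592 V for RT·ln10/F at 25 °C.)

0.015 V

Both half-cells are Sn²⁺/Sn, so E°_cell = 0. The concentrated side is the cathode; the cell reaction moves Sn²⁺ from high to low concentration with n = 2.
Q = [Sn²⁺]_dilute/[Sn²⁺]_conc = 1.9 × 10^-4/5.95 × 10^-4 = 0.319.
E = 0 − (0.0592/2) log Q = −(0.0592/2)(-0.496) = 0.0147 V.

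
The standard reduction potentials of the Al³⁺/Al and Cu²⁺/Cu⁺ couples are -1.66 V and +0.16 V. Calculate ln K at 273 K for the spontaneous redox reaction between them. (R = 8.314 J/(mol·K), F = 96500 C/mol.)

E°_cell = +0.16 − (-1.66) = 1.82 V, with n = 3 electrons transferred.
At equilibrium E = 0, so the Nernst equation gives ln K = nFE°/RT = (3)(96500)(1.82)/((8.314)(273)) = 232.14.

ln K = 232.1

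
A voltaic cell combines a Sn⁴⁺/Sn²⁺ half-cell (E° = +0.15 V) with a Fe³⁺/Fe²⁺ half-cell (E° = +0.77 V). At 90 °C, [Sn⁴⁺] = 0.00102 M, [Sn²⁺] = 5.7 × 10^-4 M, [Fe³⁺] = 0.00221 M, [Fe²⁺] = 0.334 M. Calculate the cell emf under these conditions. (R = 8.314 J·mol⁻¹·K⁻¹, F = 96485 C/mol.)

The Fe³⁺/Fe²⁺ couple has the higher reduction potential and acts as the cathode, so E°_cell = +0.77 − (+0.15) = 0.62 V.
Balancing electrons gives n = 2; the reaction quotient is Q = [Sn⁴⁺]·[Fe²⁺]^2/([Sn²⁺]·[Fe³⁺]^2) = 4.09 × 10^4.
E = E° − (RT/nF) ln Q = 0.62 − (8.314×363)/(2×96485) × (10.618) = 0.620 − 0.166 = 0.454 V.

0.454 V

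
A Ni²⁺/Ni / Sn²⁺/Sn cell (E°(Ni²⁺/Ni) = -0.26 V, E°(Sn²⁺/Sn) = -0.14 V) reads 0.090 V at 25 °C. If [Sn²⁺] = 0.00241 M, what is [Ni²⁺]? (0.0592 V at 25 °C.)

From the Nernst equation, log Q = n(E° − E)/0.0592 = 2(0.12 − 0.090)/0.0592 = 1.014, so Q = 10.3.
With Q = [Ni²⁺]/[Sn²⁺] and the known concentrations, [Ni²⁺] in the numerator gives [Ni²⁺] = 0.025 M.

0.025 M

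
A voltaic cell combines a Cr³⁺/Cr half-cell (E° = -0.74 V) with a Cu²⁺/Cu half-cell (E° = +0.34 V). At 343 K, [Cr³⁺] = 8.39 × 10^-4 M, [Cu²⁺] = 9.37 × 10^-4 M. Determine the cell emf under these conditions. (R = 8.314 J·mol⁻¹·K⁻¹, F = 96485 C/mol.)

The Cu²⁺/Cu couple has the higher reduction potential and acts as the cathode, so E°_cell = +0.34 − (-0.74) = 1.08 V.
Balancing electrons gives n = 6; the reaction quotient is Q = [Cr³⁺]^2/[Cu²⁺]^3 = 856.
E = E° − (RT/nF) ln Q = 1.08 − (8.314×343)/(6×96485) × (6.752) = 1.080 − 0.033 = 1.047 V.

1.05 V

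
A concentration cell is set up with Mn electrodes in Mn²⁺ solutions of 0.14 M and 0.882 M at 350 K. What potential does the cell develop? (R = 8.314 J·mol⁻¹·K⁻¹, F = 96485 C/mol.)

0.028 V

Both half-cells are Mn²⁺/Mn, so E°_cell = 0. The concentrated side is the cathode; the cell reaction moves Mn²⁺ from high to low concentration with n = 2.
Q = [Mn²⁺]_dilute/[Mn²⁺]_conc = 0.14/0.882 = 0.159.
E = 0 − (RT/nF) ln Q = −((8.314×350)/(2×96485))(-1.841) = 0.0278 V.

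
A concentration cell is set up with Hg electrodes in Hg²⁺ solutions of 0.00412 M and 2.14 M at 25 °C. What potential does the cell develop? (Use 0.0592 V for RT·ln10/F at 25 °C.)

0.080 V

Both half-cells are Hg²⁺/Hg, so E°_cell = 0. The concentrated side is the cathode; the cell reaction moves Hg²⁺ from high to low concentration with n = 2.
Q = [Hg²⁺]_dilute/[Hg²⁺]_conc = 0.00412/2.14 = 0.00193.
E = 0 − (0.0592/2) log Q = −(0.0592/2)(-2.716) = 0.0804 V.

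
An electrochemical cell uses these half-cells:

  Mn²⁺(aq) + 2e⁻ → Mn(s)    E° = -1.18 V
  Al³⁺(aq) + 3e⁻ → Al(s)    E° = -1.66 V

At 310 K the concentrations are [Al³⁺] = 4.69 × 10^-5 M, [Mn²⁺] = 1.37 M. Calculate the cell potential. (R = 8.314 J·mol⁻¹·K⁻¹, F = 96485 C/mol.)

The Mn²⁺/Mn couple has the higher reduction potential and acts as the cathode, so E°_cell = -1.18 − (-1.66) = 0.48 V.
Balancing electrons gives n = 6; the reaction quotient is Q = [Al³⁺]^2/[Mn²⁺]^3 = 8.55 × 10^-10.
E = E° − (RT/nF) ln Q = 0.48 − (8.314×310)/(6×96485) × (-20.879) = 0.480 + 0.093 = 0.573 V.

0.573 V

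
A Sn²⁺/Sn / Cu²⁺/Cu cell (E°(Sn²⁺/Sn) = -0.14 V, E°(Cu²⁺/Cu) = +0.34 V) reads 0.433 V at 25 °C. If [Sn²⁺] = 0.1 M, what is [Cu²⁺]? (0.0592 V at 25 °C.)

0.0026 M

From the Nernst equation, log Q = n(E° − E)/0.0592 = 2(0.48 − 0.433)/0.0592 = 1.588, so Q = 38.7.
With Q = [Sn²⁺]/[Cu²⁺] and the known concentrations, [Cu²⁺] in the denominator gives [Cu²⁺] = 0.0026 M.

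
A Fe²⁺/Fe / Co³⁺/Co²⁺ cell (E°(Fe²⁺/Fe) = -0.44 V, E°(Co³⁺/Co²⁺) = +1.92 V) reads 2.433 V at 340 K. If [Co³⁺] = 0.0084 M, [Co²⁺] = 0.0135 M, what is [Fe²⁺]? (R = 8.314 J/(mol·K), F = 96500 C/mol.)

From the Nernst equation, ln Q = nF(E° − E)/RT = 2×96500×(2.36 − 2.433)/(8.314×340) = -4.984, so Q = 0.00685.
With Q = [Fe²⁺]·[Co²⁺]^2/[Co³⁺]^2 and the known concentrations, [Fe²⁺] in the numerator gives [Fe²⁺] = 0.0027 M.

0.0027 M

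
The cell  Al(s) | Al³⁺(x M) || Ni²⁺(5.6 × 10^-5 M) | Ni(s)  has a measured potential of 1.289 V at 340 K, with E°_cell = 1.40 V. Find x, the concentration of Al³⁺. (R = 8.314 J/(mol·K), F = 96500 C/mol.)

0.036 M

From the Nernst equation, ln Q = nF(E° − E)/RT = 6×96500×(1.40 − 1.289)/(8.314×340) = 22.736, so Q = 7.48 × 10^9.
With Q = [Al³⁺]^2/[Ni²⁺]^3 and the known concentrations, [Al³⁺]^2 in the numerator gives [Al³⁺] = 0.036 M.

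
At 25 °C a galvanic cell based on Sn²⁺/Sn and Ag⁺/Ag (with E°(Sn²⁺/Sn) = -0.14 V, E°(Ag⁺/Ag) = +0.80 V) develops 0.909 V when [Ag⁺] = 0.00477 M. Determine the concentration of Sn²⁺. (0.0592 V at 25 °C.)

From the Nernst equation, log Q = n(E° − E)/0.0592 = 2(0.94 − 0.909)/0.0592 = 1.047, so Q = 11.2.
With Q = [Sn²⁺]/[Ag⁺]^2 and the known concentrations, [Sn²⁺] in the numerator gives [Sn²⁺] = 2.5 × 10^-4 M.

2.5 × 10^-4 M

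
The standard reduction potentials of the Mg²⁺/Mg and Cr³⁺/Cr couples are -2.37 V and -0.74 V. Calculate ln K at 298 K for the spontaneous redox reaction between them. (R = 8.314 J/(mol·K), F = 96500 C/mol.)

ln K = 380.9

E°_cell = -0.74 − (-2.37) = 1.63 V, with n = 6 electrons transferred.
At equilibrium E = 0, so the Nernst equation gives ln K = nFE°/RT = (6)(96500)(1.63)/((8.314)(298)) = 380.93.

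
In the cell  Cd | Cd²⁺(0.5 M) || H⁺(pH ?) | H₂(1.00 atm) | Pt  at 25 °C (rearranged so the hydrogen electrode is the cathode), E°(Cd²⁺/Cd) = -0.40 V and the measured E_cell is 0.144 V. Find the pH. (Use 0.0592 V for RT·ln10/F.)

E°_cell = 0.40 V and n = 2.
log Q = n(E° − E)/0.0592 = 2×(0.40 − 0.144)/0.0592 = 8.649.
With Q = [Cd²⁺]·P(H₂) / [H⁺]^2, solving for [H⁺] gives log[H⁺] = -4.475, so pH = 4.47.

pH = 4.47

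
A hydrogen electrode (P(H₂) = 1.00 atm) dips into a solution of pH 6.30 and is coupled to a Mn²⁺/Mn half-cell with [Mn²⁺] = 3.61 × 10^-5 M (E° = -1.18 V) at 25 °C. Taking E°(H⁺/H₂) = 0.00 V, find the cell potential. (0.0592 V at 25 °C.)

The hydrogen couple is the cathode, so E°_cell = 1.18 V; n = 2.
[H⁺] = 10^(−6.30) = 5 × 10^-7 M, and Q = [Mn²⁺]·P(H₂) / [H⁺]^2 = 1.44 × 10^8.
E = E° − (0.0592/2) log Q = 1.18 − (0.0592/2)(8.158) = 0.939 V.

0.94 V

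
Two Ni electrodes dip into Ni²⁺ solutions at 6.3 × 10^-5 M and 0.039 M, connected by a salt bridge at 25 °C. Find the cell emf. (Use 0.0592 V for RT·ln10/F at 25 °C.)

Both half-cells are Ni²⁺/Ni, so E°_cell = 0. The concentrated side is the cathode; the cell reaction moves Ni²⁺ from high to low concentration with n = 2.
Q = [Ni²⁺]_dilute/[Ni²⁺]_conc = 6.3 × 10^-5/0.039 = 0.00162.
E = 0 − (0.0592/2) log Q = −(0.0592/2)(-2.792) = 0.0826 V.

0.083 V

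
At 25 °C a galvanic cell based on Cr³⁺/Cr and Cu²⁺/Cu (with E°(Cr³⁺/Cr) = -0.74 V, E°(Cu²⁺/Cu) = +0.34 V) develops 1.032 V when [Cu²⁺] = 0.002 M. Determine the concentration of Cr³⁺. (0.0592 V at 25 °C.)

0.024 M

From the Nernst equation, log Q = n(E° − E)/0.0592 = 6(1.08 − 1.032)/0.0592 = 4.865, so Q = 7.33 × 10^4.
With Q = [Cr³⁺]^2/[Cu²⁺]^3 and the known concentrations, [Cr³⁺]^2 in the numerator gives [Cr³⁺] = 0.024 M.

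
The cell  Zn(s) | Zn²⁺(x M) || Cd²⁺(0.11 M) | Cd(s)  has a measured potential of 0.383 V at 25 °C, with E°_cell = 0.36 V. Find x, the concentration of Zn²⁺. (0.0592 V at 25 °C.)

From the Nernst equation, log Q = n(E° − E)/0.0592 = 2(0.36 − 0.383)/0.0592 = -0.777, so Q = 0.167.
With Q = [Zn²⁺]/[Cd²⁺] and the known concentrations, [Zn²⁺] in the numerator gives [Zn²⁺] = 0.018 M.

0.018 M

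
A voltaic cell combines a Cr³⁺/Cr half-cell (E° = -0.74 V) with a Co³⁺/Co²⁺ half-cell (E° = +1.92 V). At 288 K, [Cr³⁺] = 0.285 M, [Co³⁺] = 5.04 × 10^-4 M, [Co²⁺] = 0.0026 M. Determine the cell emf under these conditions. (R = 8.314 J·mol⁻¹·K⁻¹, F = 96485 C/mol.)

The Co³⁺/Co²⁺ couple has the higher reduction potential and acts as the cathode, so E°_cell = +1.92 − (-0.74) = 2.66 V.
Balancing electrons gives n = 3; the reaction quotient is Q = [Cr³⁺]·[Co²⁺]^3/[Co³⁺]^3 = 39.1.
E = E° − (RT/nF) ln Q = 2.66 − (8.314×288)/(3×96485) × (3.667) = 2.660 − 0.030 = 2.630 V.

2.63 V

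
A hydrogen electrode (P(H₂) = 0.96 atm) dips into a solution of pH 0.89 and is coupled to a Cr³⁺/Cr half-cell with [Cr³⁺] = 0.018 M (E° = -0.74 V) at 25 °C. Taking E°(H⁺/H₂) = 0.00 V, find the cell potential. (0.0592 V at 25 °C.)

The hydrogen couple is the cathode, so E°_cell = 0.74 V; n = 6.
[H⁺] = 10^(−0.89) = 0.13 M, and Q = [Cr³⁺]^2·P(H₂)^3 / [H⁺]^6 = 62.7.
E = E° − (0.0592/6) log Q = 0.74 − (0.0592/6)(1.797) = 0.722 V.

0.72 V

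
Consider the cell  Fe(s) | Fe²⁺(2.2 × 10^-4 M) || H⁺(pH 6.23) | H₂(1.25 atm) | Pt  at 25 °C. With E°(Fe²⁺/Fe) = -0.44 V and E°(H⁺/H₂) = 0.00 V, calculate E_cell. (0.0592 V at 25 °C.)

The hydrogen couple is the cathode, so E°_cell = 0.44 V; n = 2.
[H⁺] = 10^(−6.23) = 5.9 × 10^-7 M, and Q = [Fe²⁺]·P(H₂) / [H⁺]^2 = 7.93 × 10^8.
E = E° − (0.0592/2) log Q = 0.44 − (0.0592/2)(8.899) = 0.177 V.

0.18 V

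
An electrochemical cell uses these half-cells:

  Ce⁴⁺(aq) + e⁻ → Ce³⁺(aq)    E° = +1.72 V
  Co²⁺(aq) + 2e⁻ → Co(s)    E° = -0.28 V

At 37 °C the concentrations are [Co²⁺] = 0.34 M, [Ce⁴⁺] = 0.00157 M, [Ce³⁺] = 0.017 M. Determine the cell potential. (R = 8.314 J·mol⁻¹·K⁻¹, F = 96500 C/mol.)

The Ce⁴⁺/Ce³⁺ couple has the higher reduction potential and acts as the cathode, so E°_cell = +1.72 − (-0.28) = 2.00 V.
Balancing electrons gives n = 2; the reaction quotient is Q = [Co²⁺]·[Ce³⁺]^2/[Ce⁴⁺]^2 = 39.9.
E = E° − (RT/nF) ln Q = 2.00 − (8.314×310)/(2×96500) × (3.685) = 2.000 − 0.049 = 1.951 V.

1.95 V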